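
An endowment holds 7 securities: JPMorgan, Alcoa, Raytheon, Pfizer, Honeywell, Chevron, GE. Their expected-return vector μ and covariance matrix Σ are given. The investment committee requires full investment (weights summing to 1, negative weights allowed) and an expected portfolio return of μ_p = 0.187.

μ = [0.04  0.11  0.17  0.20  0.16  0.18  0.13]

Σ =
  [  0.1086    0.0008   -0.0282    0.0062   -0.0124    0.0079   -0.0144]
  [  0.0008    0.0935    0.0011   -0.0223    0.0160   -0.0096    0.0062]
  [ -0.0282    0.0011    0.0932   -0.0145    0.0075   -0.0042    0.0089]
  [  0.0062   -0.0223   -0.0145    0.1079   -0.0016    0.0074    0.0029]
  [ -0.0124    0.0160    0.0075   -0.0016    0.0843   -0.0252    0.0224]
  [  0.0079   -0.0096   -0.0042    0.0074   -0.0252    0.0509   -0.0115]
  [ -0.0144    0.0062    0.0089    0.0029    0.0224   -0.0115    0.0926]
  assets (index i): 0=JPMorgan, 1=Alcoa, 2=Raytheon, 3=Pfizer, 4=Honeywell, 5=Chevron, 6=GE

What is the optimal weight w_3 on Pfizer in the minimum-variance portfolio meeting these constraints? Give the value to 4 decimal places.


g=Σ⁻¹μ = [0.9276  1.6214  2.3138  2.0990  2.8293  5.2372  1.1175]
h=Σ⁻¹𝟙 = [13.5275  12.6253  15.4676  11.0957  16.6413  30.0742  9.9327]
a=μᵀg=2.569253  b=𝟙ᵀg=16.145727  c=𝟙ᵀh=109.364302  D=ac−b²=20.300024
λ₁=(c·0.187−b)/D = (109.364302·0.187−16.145727)/20.300024 = 0.212088
λ₂=(a−b·0.187)/D = (2.569253−16.145727·0.187)/20.300024 = -0.022167
w* = 0.212088·g + -0.022167·h:
  w_0 = 0.212088·0.9276 + -0.022167·13.5275 = -0.1031  (JPMorgan)
  w_1 = 0.212088·1.6214 + -0.022167·12.6253 = 0.0640  (Alcoa)
  w_2 = 0.212088·2.3138 + -0.022167·15.4676 = 0.1478  (Raytheon)
  w_3 = 0.212088·2.0990 + -0.022167·11.0957 = 0.1992  (Pfizer)
  w_4 = 0.212088·2.8293 + -0.022167·16.6413 = 0.2312  (Honeywell)
  w_5 = 0.212088·5.2372 + -0.022167·30.0742 = 0.4441  (Chevron)
  w_6 = 0.212088·1.1175 + -0.022167·9.9327 = 0.0168  (GE)
Σw_i=1.0000  μᵀw=0.1870
σ²=wᵀΣw=λ₁·μ_p+λ₂ = 0.212088·0.187 + -0.022167 = 0.017493 ≈ 0.0175

0.1992


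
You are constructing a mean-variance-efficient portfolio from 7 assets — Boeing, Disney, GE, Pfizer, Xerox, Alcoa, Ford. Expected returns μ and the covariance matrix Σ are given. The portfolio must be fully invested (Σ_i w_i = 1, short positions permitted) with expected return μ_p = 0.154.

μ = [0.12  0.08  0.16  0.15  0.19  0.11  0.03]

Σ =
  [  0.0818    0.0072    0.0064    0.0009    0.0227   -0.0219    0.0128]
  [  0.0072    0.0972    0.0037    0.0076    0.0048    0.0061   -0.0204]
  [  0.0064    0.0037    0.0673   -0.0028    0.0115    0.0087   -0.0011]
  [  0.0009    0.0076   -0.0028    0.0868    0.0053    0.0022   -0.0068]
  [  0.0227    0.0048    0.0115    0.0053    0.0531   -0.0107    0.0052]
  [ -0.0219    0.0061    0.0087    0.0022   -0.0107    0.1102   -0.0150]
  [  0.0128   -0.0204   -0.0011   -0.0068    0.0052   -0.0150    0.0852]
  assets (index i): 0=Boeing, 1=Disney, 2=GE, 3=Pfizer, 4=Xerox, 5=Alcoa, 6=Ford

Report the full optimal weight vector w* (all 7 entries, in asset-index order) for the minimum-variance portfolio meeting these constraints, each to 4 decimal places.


0.0738  0.0289  0.1970  0.1784  0.3614  0.1384  0.0221

p=Σ⁻¹μ = [0.7326  0.4726  1.6893  1.5662  2.9099  1.3111  0.5552]
q=Σ⁻¹𝟙 = [7.8802  10.3151  10.5984  11.0393  12.0963  12.2921  15.4668]
a=μᵀp=1.344695  b=𝟙ᵀp=9.236917  c=𝟙ᵀq=79.688262  D=ac−b²=21.835769
λ₁=(c·0.154−b)/D = (79.688262·0.154−9.236917)/21.835769 = 0.138996
λ₂=(a−b·0.154)/D = (1.344695−9.236917·0.154)/21.835769 = -0.003563
w* = 0.138996·p + -0.003563·q:
  w_0 = 0.138996·0.7326 + -0.003563·7.8802 = 0.0738  (Boeing)
  w_1 = 0.138996·0.4726 + -0.003563·10.3151 = 0.0289  (Disney)
  w_2 = 0.138996·1.6893 + -0.003563·10.5984 = 0.1970  (GE)
  w_3 = 0.138996·1.5662 + -0.003563·11.0393 = 0.1784  (Pfizer)
  w_4 = 0.138996·2.9099 + -0.003563·12.0963 = 0.3614  (Xerox)
  w_5 = 0.138996·1.3111 + -0.003563·12.2921 = 0.1384  (Alcoa)
  w_6 = 0.138996·0.5552 + -0.003563·15.4668 = 0.0221  (Ford)
Σw_i=1.0000  μᵀw=0.1540
σ²=wᵀΣw=λ₁·μ_p+λ₂ = 0.138996·0.154 + -0.003563 = 0.017843 ≈ 0.0178


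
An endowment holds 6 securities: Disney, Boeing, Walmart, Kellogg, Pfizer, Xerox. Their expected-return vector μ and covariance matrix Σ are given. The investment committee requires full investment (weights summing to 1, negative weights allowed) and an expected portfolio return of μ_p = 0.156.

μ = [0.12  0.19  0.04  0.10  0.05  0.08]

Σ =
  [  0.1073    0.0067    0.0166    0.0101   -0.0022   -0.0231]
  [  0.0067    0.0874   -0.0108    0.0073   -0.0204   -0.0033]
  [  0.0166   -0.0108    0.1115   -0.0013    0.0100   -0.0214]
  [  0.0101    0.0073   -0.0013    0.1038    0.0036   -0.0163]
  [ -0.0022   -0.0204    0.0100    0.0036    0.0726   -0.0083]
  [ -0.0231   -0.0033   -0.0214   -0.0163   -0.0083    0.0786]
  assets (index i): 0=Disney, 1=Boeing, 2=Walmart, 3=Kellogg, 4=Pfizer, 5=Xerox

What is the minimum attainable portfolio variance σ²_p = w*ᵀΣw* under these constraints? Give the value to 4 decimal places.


g=Σ⁻¹μ = [1.2350  2.5175  0.6822  0.9403  1.5248  2.0282]
h=Σ⁻¹𝟙 = [11.0289  16.6163  11.9638  10.6668  19.3644  24.1758]
a=μᵀg=0.986344  b=𝟙ᵀg=8.928079  c=𝟙ᵀh=93.816006  D=ac−b²=12.824304
λ₁=(c·0.156−b)/D = (93.816006·0.156−8.928079)/12.824304 = 0.445031
λ₂=(a−b·0.156)/D = (0.986344−8.928079·0.156)/12.824304 = -0.031693
w* = 0.445031·g + -0.031693·h:
  w_0 = 0.445031·1.2350 + -0.031693·11.0289 = 0.2001  (Disney)
  w_1 = 0.445031·2.5175 + -0.031693·16.6163 = 0.5937  (Boeing)
  w_2 = 0.445031·0.6822 + -0.031693·11.9638 = -0.0756  (Walmart)
  w_3 = 0.445031·0.9403 + -0.031693·10.6668 = 0.0804  (Kellogg)
  w_4 = 0.445031·1.5248 + -0.031693·19.3644 = 0.0649  (Pfizer)
  w_5 = 0.445031·2.0282 + -0.031693·24.1758 = 0.1364  (Xerox)
Σw_i=1.0000  μᵀw=0.1560
σ²=wᵀΣw=λ₁·μ_p+λ₂ = 0.445031·0.156 + -0.031693 = 0.037732 ≈ 0.0377

0.0377


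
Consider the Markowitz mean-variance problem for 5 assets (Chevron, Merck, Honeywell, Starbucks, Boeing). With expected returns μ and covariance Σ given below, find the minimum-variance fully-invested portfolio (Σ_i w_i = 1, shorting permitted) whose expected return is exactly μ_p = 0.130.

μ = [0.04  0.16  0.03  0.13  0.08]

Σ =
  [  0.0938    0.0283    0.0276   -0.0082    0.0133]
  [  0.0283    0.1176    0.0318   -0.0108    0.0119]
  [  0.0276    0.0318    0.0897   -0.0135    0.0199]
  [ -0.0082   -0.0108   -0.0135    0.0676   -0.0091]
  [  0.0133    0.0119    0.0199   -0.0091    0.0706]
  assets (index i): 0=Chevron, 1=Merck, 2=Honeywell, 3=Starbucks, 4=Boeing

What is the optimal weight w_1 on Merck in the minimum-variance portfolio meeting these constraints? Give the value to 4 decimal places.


p=Σ⁻¹μ = [0.0489  1.4714  -0.1237  2.3019  1.2075]
q=Σ⁻¹𝟙 = [6.8227  5.4262  7.3209  19.6227  12.4301]
a=μᵀp=0.629526  b=𝟙ᵀp=4.906088  c=𝟙ᵀq=51.622640  D=ac−b²=8.428106
λ₁=(c·0.130−b)/D = (51.622640·0.130−4.906088)/8.428106 = 0.214147
λ₂=(a−b·0.130)/D = (0.629526−4.906088·0.130)/8.428106 = -0.000981
w* = 0.214147·p + -0.000981·q:
  w_0 = 0.214147·0.0489 + -0.000981·6.8227 = 0.0038  (Chevron)
  w_1 = 0.214147·1.4714 + -0.000981·5.4262 = 0.3098  (Merck)
  w_2 = 0.214147·-0.1237 + -0.000981·7.3209 = -0.0337  (Honeywell)
  w_3 = 0.214147·2.3019 + -0.000981·19.6227 = 0.4737  (Starbucks)
  w_4 = 0.214147·1.2075 + -0.000981·12.4301 = 0.2464  (Boeing)
Σw_i=1.0000  μᵀw=0.1300
σ²=wᵀΣw=λ₁·μ_p+λ₂ = 0.214147·0.130 + -0.000981 = 0.026858 ≈ 0.0269

0.3098


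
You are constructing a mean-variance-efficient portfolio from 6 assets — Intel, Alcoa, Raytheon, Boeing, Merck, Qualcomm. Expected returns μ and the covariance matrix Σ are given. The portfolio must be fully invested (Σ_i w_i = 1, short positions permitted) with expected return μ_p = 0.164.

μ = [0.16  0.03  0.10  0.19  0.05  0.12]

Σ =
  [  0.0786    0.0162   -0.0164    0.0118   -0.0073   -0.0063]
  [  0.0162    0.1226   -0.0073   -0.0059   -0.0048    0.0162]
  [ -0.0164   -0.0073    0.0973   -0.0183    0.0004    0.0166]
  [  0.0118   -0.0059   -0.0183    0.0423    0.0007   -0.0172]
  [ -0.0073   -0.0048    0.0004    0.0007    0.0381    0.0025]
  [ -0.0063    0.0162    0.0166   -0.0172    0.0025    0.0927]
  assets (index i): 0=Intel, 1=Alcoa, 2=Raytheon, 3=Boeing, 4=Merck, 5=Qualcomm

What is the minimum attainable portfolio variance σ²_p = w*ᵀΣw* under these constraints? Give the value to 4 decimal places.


0.0151

u=Σ⁻¹μ = [1.8722  0.1820  2.0751  5.6970  1.4339  2.0367]
v=Σ⁻¹𝟙 = [13.1932  8.4791  17.1238  33.1792  28.2312  12.5308]
a=μᵀu=1.911057  b=𝟙ᵀu=13.296962  c=𝟙ᵀv=112.737259  D=ac−b²=38.638142
λ₁=(c·0.164−b)/D = (112.737259·0.164−13.296962)/38.638142 = 0.134374
λ₂=(a−b·0.164)/D = (1.911057−13.296962·0.164)/38.638142 = -0.006979
w* = 0.134374·u + -0.006979·v:
  w_0 = 0.134374·1.8722 + -0.006979·13.1932 = 0.1595  (Intel)
  w_1 = 0.134374·0.1820 + -0.006979·8.4791 = -0.0347  (Alcoa)
  w_2 = 0.134374·2.0751 + -0.006979·17.1238 = 0.1593  (Raytheon)
  w_3 = 0.134374·5.6970 + -0.006979·33.1792 = 0.5340  (Boeing)
  w_4 = 0.134374·1.4339 + -0.006979·28.2312 = -0.0043  (Merck)
  w_5 = 0.134374·2.0367 + -0.006979·12.5308 = 0.1862  (Qualcomm)
Σw_i=1.0000  μᵀw=0.1640
σ²=wᵀΣw=λ₁·μ_p+λ₂ = 0.134374·0.164 + -0.006979 = 0.015059 ≈ 0.0151


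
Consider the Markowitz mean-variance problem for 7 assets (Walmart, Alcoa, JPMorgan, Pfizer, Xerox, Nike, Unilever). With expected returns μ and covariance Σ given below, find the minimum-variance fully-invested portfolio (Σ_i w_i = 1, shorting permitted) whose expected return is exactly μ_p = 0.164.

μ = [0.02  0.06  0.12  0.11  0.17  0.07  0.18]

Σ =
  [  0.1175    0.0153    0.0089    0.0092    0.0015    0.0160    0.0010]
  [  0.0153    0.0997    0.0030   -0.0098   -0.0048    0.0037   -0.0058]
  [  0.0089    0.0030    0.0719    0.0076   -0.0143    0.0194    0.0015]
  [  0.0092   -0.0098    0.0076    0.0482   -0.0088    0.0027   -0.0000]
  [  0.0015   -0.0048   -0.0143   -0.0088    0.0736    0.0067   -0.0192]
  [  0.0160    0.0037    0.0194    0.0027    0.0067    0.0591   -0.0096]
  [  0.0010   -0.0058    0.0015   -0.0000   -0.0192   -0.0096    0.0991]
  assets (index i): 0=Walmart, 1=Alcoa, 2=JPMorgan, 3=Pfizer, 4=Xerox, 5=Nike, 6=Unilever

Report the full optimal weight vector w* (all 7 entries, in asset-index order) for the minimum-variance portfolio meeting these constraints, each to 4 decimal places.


-0.1144  0.0569  0.2001  0.2313  0.3941  -0.0424  0.2744

u=Σ⁻¹μ = [-0.5060  1.2331  1.9330  2.9882  3.7796  0.4739  2.6425]
v=Σ⁻¹𝟙 = [2.0552  13.4512  11.8589  24.8202  22.9479  10.5159  16.1425]
a=μᵀu=1.775892  b=𝟙ᵀu=12.544371  c=𝟙ᵀv=101.791793  D=ac−b²=23.409962
λ₁=(c·0.164−b)/D = (101.791793·0.164−12.544371)/23.409962 = 0.177253
λ₂=(a−b·0.164)/D = (1.775892−12.544371·0.164)/23.409962 = -0.012020
w* = 0.177253·u + -0.012020·v:
  w_0 = 0.177253·-0.5060 + -0.012020·2.0552 = -0.1144  (Walmart)
  w_1 = 0.177253·1.2331 + -0.012020·13.4512 = 0.0569  (Alcoa)
  w_2 = 0.177253·1.9330 + -0.012020·11.8589 = 0.2001  (JPMorgan)
  w_3 = 0.177253·2.9882 + -0.012020·24.8202 = 0.2313  (Pfizer)
  w_4 = 0.177253·3.7796 + -0.012020·22.9479 = 0.3941  (Xerox)
  w_5 = 0.177253·0.4739 + -0.012020·10.5159 = -0.0424  (Nike)
  w_6 = 0.177253·2.6425 + -0.012020·16.1425 = 0.2744  (Unilever)
Σw_i=1.0000  μᵀw=0.1640
σ²=wᵀΣw=λ₁·μ_p+λ₂ = 0.177253·0.164 + -0.012020 = 0.017050 ≈ 0.0170


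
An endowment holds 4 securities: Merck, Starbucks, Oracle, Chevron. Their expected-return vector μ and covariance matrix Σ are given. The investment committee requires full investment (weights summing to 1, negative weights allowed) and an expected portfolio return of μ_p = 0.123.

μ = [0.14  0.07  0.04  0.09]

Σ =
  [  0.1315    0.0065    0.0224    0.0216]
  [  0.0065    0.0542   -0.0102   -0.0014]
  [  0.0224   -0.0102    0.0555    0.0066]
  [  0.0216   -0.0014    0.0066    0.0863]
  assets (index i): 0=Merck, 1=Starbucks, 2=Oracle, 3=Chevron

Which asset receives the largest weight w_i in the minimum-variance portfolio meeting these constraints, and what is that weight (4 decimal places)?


Merck (0.5666)

g=Σ⁻¹μ = [0.7682  1.3254  0.5556  0.8296]
h=Σ⁻¹𝟙 = [1.3762  22.3802  20.3809  10.0474]
a=μᵀg=0.297214  b=𝟙ᵀg=3.478786  c=𝟙ᵀh=54.184675  D=ac−b²=4.002520
λ₁=(c·0.123−b)/D = (54.184675·0.123−3.478786)/4.002520 = 0.795981
λ₂=(a−b·0.123)/D = (0.297214−3.478786·0.123)/4.002520 = -0.032648
w* = 0.795981·g + -0.032648·h:
  w_0 = 0.795981·0.7682 + -0.032648·1.3762 = 0.5666  (Merck)
  w_1 = 0.795981·1.3254 + -0.032648·22.3802 = 0.3243  (Starbucks)
  w_2 = 0.795981·0.5556 + -0.032648·20.3809 = -0.2232  (Oracle)
  w_3 = 0.795981·0.8296 + -0.032648·10.0474 = 0.3323  (Chevron)
Σw_i=1.0000  μᵀw=0.1230
σ²=wᵀΣw=λ₁·μ_p+λ₂ = 0.795981·0.123 + -0.032648 = 0.065257 ≈ 0.0653


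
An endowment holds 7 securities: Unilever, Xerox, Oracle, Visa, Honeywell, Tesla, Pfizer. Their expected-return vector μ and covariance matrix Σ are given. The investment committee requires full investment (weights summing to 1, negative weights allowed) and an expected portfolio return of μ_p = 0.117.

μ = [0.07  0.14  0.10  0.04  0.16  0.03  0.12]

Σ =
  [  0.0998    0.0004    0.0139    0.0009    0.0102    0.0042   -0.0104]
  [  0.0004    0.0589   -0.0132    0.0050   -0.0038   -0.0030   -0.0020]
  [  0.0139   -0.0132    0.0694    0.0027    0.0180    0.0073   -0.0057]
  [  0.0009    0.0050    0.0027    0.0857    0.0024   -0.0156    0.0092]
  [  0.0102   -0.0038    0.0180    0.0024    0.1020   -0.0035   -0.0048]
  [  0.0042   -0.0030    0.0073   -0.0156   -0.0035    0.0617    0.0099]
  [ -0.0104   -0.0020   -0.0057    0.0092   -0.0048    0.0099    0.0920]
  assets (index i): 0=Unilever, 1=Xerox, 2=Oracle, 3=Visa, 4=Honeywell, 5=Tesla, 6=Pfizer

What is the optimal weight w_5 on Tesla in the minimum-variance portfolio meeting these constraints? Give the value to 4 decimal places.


u=Σ⁻¹μ = [0.4691  2.8889  1.6258  0.0809  1.4226  0.2533  1.5598]
v=Σ⁻¹𝟙 = [7.5096  20.6676  13.3199  11.6834  8.2677  16.8730  10.4404]
a=μᵀu=1.025485  b=𝟙ᵀu=8.300326  c=𝟙ᵀv=88.761520  D=ac−b²=22.128153
λ₁=(c·0.117−b)/D = (88.761520·0.117−8.300326)/22.128153 = 0.094214
λ₂=(a−b·0.117)/D = (1.025485−8.300326·0.117)/22.128153 = 0.002456
w* = 0.094214·u + 0.002456·v:
  w_0 = 0.094214·0.4691 + 0.002456·7.5096 = 0.0626  (Unilever)
  w_1 = 0.094214·2.8889 + 0.002456·20.6676 = 0.3229  (Xerox)
  w_2 = 0.094214·1.6258 + 0.002456·13.3199 = 0.1859  (Oracle)
  w_3 = 0.094214·0.0809 + 0.002456·11.6834 = 0.0363  (Visa)
  w_4 = 0.094214·1.4226 + 0.002456·8.2677 = 0.1543  (Honeywell)
  w_5 = 0.094214·0.2533 + 0.002456·16.8730 = 0.0653  (Tesla)
  w_6 = 0.094214·1.5598 + 0.002456·10.4404 = 0.1726  (Pfizer)
Σw_i=1.0000  μᵀw=0.1170
σ²=wᵀΣw=λ₁·μ_p+λ₂ = 0.094214·0.117 + 0.002456 = 0.013479 ≈ 0.0135

0.0653


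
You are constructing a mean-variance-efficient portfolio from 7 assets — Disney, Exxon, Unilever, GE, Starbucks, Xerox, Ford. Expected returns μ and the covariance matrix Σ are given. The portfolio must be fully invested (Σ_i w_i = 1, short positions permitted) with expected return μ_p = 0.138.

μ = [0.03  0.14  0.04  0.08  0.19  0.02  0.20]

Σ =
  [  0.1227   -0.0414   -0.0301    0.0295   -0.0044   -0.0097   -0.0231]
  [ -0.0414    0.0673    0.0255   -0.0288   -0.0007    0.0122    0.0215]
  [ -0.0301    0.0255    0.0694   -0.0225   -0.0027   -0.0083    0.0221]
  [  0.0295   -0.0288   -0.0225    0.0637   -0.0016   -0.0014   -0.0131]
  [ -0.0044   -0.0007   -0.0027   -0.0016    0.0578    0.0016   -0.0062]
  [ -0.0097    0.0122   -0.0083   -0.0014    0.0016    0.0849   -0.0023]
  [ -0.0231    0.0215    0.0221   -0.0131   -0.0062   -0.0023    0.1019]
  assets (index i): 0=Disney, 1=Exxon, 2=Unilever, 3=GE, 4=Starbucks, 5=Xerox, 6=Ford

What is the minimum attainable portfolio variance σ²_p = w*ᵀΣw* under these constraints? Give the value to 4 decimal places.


g=Σ⁻¹μ = [1.2954  3.3428  0.2962  2.7913  3.7407  -0.0361  2.0725]
h=Σ⁻¹𝟙 = [18.6488  25.3791  22.0000  29.0280  21.4981  12.7369  9.2423]
a=μᵀg=1.866499  b=𝟙ᵀg=13.502597  c=𝟙ᵀh=138.533091  D=ac−b²=76.251788
λ₁=(c·0.138−b)/D = (138.533091·0.138−13.502597)/76.251788 = 0.073637
λ₂=(a−b·0.138)/D = (1.866499−13.502597·0.138)/76.251788 = 0.000041
w* = 0.073637·g + 0.000041·h:
  w_0 = 0.073637·1.2954 + 0.000041·18.6488 = 0.0962  (Disney)
  w_1 = 0.073637·3.3428 + 0.000041·25.3791 = 0.2472  (Exxon)
  w_2 = 0.073637·0.2962 + 0.000041·22.0000 = 0.0227  (Unilever)
  w_3 = 0.073637·2.7913 + 0.000041·29.0280 = 0.2067  (GE)
  w_4 = 0.073637·3.7407 + 0.000041·21.4981 = 0.2763  (Starbucks)
  w_5 = 0.073637·-0.0361 + 0.000041·12.7369 = -0.0021  (Xerox)
  w_6 = 0.073637·2.0725 + 0.000041·9.2423 = 0.1530  (Ford)
Σw_i=1.0000  μᵀw=0.1380
σ²=wᵀΣw=λ₁·μ_p+λ₂ = 0.073637·0.138 + 0.000041 = 0.010203 ≈ 0.0102

0.0102


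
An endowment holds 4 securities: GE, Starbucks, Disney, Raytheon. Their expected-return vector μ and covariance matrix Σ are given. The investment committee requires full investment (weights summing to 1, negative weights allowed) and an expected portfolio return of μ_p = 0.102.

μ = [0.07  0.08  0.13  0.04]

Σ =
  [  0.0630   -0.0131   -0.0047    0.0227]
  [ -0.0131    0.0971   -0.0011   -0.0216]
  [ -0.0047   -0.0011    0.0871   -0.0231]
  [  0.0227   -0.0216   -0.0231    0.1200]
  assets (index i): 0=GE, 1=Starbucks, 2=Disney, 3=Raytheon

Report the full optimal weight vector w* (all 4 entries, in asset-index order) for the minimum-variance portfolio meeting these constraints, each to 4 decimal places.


g=Σ⁻¹μ = [1.2506  1.1548  1.7445  0.6404]
h=Σ⁻¹𝟙 = [16.2171  15.0993  15.4531  10.9582]
a=μᵀg=0.432329  b=𝟙ᵀg=4.790369  c=𝟙ᵀh=57.727671  D=ac−b²=2.009693
λ₁=(c·0.102−b)/D = (57.727671·0.102−4.790369)/2.009693 = 0.546279
λ₂=(a−b·0.102)/D = (0.432329−4.790369·0.102)/2.009693 = -0.028009
w* = 0.546279·g + -0.028009·h:
  w_0 = 0.546279·1.2506 + -0.028009·16.2171 = 0.2290  (GE)
  w_1 = 0.546279·1.1548 + -0.028009·15.0993 = 0.2080  (Starbucks)
  w_2 = 0.546279·1.7445 + -0.028009·15.4531 = 0.5201  (Disney)
  w_3 = 0.546279·0.6404 + -0.028009·10.9582 = 0.0429  (Raytheon)
Σw_i=1.0000  μᵀw=0.1020
σ²=wᵀΣw=λ₁·μ_p+λ₂ = 0.546279·0.102 + -0.028009 = 0.027712 ≈ 0.0277

0.2290  0.2080  0.5201  0.0429


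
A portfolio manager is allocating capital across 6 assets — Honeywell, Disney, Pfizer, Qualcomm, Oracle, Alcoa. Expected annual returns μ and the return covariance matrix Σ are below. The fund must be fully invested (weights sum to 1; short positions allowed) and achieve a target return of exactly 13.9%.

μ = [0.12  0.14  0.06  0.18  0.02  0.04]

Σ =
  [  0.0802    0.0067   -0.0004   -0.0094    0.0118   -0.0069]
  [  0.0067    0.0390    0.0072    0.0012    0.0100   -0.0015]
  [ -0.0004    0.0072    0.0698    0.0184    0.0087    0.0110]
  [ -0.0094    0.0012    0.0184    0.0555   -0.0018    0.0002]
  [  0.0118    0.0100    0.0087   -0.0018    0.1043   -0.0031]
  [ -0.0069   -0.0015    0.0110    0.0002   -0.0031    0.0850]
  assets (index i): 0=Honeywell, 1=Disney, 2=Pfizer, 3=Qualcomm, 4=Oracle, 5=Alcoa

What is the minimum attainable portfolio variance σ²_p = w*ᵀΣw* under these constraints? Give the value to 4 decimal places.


u=Σ⁻¹μ = [1.7298  3.3559  -0.5221  3.6277  -0.1981  0.7220]
v=Σ⁻¹𝟙 = [13.0659  20.8277  4.5789  18.4250  6.4288  12.7914]
a=μᵀu=1.323979  b=𝟙ᵀu=8.715245  c=𝟙ᵀv=76.117734  D=ac−b²=24.822777
λ₁=(c·0.139−b)/D = (76.117734·0.139−8.715245)/24.822777 = 0.075137
λ₂=(a−b·0.139)/D = (1.323979−8.715245·0.139)/24.822777 = 0.004535
w* = 0.075137·u + 0.004535·v:
  w_0 = 0.075137·1.7298 + 0.004535·13.0659 = 0.1892  (Honeywell)
  w_1 = 0.075137·3.3559 + 0.004535·20.8277 = 0.3466  (Disney)
  w_2 = 0.075137·-0.5221 + 0.004535·4.5789 = -0.0185  (Pfizer)
  w_3 = 0.075137·3.6277 + 0.004535·18.4250 = 0.3561  (Qualcomm)
  w_4 = 0.075137·-0.1981 + 0.004535·6.4288 = 0.0143  (Oracle)
  w_5 = 0.075137·0.7220 + 0.004535·12.7914 = 0.1123  (Alcoa)
Σw_i=1.0000  μᵀw=0.1390
σ²=wᵀΣw=λ₁·μ_p+λ₂ = 0.075137·0.139 + 0.004535 = 0.014979 ≈ 0.0150

0.0150


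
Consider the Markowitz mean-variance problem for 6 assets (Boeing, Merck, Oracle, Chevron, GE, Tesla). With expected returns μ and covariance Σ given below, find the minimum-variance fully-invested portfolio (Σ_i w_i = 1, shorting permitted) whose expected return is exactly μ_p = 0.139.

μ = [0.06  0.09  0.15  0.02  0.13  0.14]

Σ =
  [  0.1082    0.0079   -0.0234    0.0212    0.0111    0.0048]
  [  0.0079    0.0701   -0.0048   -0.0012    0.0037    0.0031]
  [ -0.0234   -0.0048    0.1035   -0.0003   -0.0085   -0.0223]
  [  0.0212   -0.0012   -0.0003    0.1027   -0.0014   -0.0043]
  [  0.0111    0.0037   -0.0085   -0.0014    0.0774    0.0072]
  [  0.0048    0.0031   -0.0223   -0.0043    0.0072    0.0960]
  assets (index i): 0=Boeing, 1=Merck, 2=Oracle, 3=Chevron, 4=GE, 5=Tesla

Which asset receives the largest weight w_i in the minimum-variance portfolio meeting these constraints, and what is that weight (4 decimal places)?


p=Σ⁻¹μ = [0.6583  1.1979  2.1690  0.1755  1.6039  1.7781]
q=Σ⁻¹𝟙 = [8.1644  13.3965  15.8794  8.9509  11.8257  12.7785]
a=μᵀp=0.933621  b=𝟙ᵀp=7.582799  c=𝟙ᵀq=70.995325  D=ac−b²=8.783876
λ₁=(c·0.139−b)/D = (70.995325·0.139−7.582799)/8.783876 = 0.260199
λ₂=(a−b·0.139)/D = (0.933621−7.582799·0.139)/8.783876 = -0.013706
w* = 0.260199·p + -0.013706·q:
  w_0 = 0.260199·0.6583 + -0.013706·8.1644 = 0.0594  (Boeing)
  w_1 = 0.260199·1.1979 + -0.013706·13.3965 = 0.1281  (Merck)
  w_2 = 0.260199·2.1690 + -0.013706·15.8794 = 0.3467  (Oracle)
  w_3 = 0.260199·0.1755 + -0.013706·8.9509 = -0.0770  (Chevron)
  w_4 = 0.260199·1.6039 + -0.013706·11.8257 = 0.2552  (GE)
  w_5 = 0.260199·1.7781 + -0.013706·12.7785 = 0.2875  (Tesla)
Σw_i=1.0000  μᵀw=0.1390
σ²=wᵀΣw=λ₁·μ_p+λ₂ = 0.260199·0.139 + -0.013706 = 0.022462 ≈ 0.0225

Oracle (0.3467)


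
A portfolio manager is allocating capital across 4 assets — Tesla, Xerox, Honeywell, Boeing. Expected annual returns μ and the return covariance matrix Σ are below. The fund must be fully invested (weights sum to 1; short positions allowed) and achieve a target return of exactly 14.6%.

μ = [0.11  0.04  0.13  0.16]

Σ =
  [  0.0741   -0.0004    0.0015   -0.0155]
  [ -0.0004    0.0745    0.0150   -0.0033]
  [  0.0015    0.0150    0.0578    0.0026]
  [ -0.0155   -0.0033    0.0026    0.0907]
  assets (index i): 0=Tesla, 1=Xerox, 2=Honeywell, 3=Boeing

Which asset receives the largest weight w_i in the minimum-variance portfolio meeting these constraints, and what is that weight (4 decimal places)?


Honeywell (0.4099)

x=Σ⁻¹μ = [1.8694  0.2240  2.0510  2.0329]
y=Σ⁻¹𝟙 = [16.1801  11.4466  13.2887  13.8260]
a=μᵀx=0.806491  b=𝟙ᵀx=6.177356  c=𝟙ᵀy=54.741305  D=ac−b²=5.988661
λ₁=(c·0.146−b)/D = (54.741305·0.146−6.177356)/5.988661 = 0.303052
λ₂=(a−b·0.146)/D = (0.806491−6.177356·0.146)/5.988661 = -0.015931
w* = 0.303052·x + -0.015931·y:
  w_0 = 0.303052·1.8694 + -0.015931·16.1801 = 0.3088  (Tesla)
  w_1 = 0.303052·0.2240 + -0.015931·11.4466 = -0.1145  (Xerox)
  w_2 = 0.303052·2.0510 + -0.015931·13.2887 = 0.4099  (Honeywell)
  w_3 = 0.303052·2.0329 + -0.015931·13.8260 = 0.3958  (Boeing)
Σw_i=1.0000  μᵀw=0.1460
σ²=wᵀΣw=λ₁·μ_p+λ₂ = 0.303052·0.146 + -0.015931 = 0.028315 ≈ 0.0283


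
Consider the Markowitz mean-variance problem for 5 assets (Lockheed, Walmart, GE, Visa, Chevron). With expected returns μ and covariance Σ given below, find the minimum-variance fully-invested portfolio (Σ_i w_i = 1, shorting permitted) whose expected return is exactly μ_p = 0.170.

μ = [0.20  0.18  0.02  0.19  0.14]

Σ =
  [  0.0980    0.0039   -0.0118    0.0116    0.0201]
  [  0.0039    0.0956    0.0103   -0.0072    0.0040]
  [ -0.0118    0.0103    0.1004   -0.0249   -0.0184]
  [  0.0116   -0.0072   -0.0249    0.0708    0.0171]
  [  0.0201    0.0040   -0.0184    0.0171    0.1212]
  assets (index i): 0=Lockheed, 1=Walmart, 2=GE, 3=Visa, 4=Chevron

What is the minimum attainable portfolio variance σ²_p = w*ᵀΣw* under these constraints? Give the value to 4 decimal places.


0.0223

g=Σ⁻¹μ = [1.6339  1.8967  1.0021  2.8222  0.5755]
h=Σ⁻¹𝟙 = [8.2871  9.5103  15.5106  17.6359  6.4291]
a=μᵀg=1.305018  b=𝟙ᵀg=7.930368  c=𝟙ᵀh=57.372905  D=ac−b²=11.981928
λ₁=(c·0.170−b)/D = (57.372905·0.170−7.930368)/11.981928 = 0.152148
λ₂=(a−b·0.170)/D = (1.305018−7.930368·0.170)/11.981928 = -0.003601
w* = 0.152148·g + -0.003601·h:
  w_0 = 0.152148·1.6339 + -0.003601·8.2871 = 0.2188  (Lockheed)
  w_1 = 0.152148·1.8967 + -0.003601·9.5103 = 0.2543  (Walmart)
  w_2 = 0.152148·1.0021 + -0.003601·15.5106 = 0.0966  (GE)
  w_3 = 0.152148·2.8222 + -0.003601·17.6359 = 0.3659  (Visa)
  w_4 = 0.152148·0.5755 + -0.003601·6.4291 = 0.0644  (Chevron)
Σw_i=1.0000  μᵀw=0.1700
σ²=wᵀΣw=λ₁·μ_p+λ₂ = 0.152148·0.170 + -0.003601 = 0.022264 ≈ 0.0223


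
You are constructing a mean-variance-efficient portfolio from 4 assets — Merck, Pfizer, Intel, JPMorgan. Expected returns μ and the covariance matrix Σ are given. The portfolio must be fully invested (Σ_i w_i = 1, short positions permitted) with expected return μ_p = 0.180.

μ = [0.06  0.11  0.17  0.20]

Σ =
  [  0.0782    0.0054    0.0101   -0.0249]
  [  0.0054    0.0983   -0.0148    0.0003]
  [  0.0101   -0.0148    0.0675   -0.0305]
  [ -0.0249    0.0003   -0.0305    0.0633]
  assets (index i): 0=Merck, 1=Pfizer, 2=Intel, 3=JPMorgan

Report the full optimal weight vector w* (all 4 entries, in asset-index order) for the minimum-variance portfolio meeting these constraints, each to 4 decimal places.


u=Σ⁻¹μ = [2.0354  1.8340  5.6266  6.6626]
v=Σ⁻¹𝟙 = [20.1566  13.8588  32.6336  39.3850]
a=μᵀu=2.612902  b=𝟙ᵀu=16.158567  c=𝟙ᵀv=106.033959  D=ac−b²=15.957067
λ₁=(c·0.180−b)/D = (106.033959·0.180−16.158567)/15.957067 = 0.183464
λ₂=(a−b·0.180)/D = (2.612902−16.158567·0.180)/15.957067 = -0.018527
w* = 0.183464·u + -0.018527·v:
  w_0 = 0.183464·2.0354 + -0.018527·20.1566 = -0.0000  (Merck)
  w_1 = 0.183464·1.8340 + -0.018527·13.8588 = 0.0797  (Pfizer)
  w_2 = 0.183464·5.6266 + -0.018527·32.6336 = 0.4277  (Intel)
  w_3 = 0.183464·6.6626 + -0.018527·39.3850 = 0.4927  (JPMorgan)
Σw_i=1.0000  μᵀw=0.1800
σ²=wᵀΣw=λ₁·μ_p+λ₂ = 0.183464·0.180 + -0.018527 = 0.014496 ≈ 0.0145

-0.0000  0.0797  0.4277  0.4927


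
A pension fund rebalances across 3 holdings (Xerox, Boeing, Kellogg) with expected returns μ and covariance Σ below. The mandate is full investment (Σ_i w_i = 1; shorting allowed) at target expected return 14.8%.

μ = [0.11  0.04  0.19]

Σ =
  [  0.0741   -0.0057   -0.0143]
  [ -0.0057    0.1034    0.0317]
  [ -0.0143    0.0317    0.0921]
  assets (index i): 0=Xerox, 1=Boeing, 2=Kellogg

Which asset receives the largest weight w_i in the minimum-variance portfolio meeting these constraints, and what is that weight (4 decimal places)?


p=Σ⁻¹μ = [1.9380  -0.2583  2.4528]
q=Σ⁻¹𝟙 = [16.1504  7.2265  10.8781]
a=μᵀp=0.668870  b=𝟙ᵀp=4.132443  c=𝟙ᵀq=34.255037  D=ac−b²=5.835094
λ₁=(c·0.148−b)/D = (34.255037·0.148−4.132443)/5.835094 = 0.160632
λ₂=(a−b·0.148)/D = (0.668870−4.132443·0.148)/5.835094 = 0.009815
w* = 0.160632·p + 0.009815·q:
  w_0 = 0.160632·1.9380 + 0.009815·16.1504 = 0.4698  (Xerox)
  w_1 = 0.160632·-0.2583 + 0.009815·7.2265 = 0.0294  (Boeing)
  w_2 = 0.160632·2.4528 + 0.009815·10.8781 = 0.5008  (Kellogg)
Σw_i=1.0000  μᵀw=0.1480
σ²=wᵀΣw=λ₁·μ_p+λ₂ = 0.160632·0.148 + 0.009815 = 0.033588 ≈ 0.0336

Kellogg (0.5008)


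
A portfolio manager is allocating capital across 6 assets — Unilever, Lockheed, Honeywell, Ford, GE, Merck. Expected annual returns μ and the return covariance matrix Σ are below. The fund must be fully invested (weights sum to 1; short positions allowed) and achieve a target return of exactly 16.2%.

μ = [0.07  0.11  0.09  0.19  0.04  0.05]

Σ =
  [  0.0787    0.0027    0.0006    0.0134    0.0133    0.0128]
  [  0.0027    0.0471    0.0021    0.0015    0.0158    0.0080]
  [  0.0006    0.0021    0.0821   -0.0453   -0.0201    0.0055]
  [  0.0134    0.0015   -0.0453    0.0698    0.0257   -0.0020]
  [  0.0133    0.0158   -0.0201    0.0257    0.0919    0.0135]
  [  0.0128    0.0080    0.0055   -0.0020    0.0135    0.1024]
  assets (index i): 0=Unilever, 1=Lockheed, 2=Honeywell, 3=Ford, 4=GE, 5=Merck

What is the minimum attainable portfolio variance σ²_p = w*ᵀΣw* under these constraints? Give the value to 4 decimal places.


g=Σ⁻¹μ = [-0.0838  2.1581  3.8694  5.4505  -0.6477  0.3142]
h=Σ⁻¹𝟙 = [4.9605  16.1511  29.2457  30.6094  4.2911  6.3451]
a=μᵀg=1.605166  b=𝟙ᵀg=11.060654  c=𝟙ᵀh=91.602856  D=ac−b²=24.699677
λ₁=(c·0.162−b)/D = (91.602856·0.162−11.060654)/24.699677 = 0.152998
λ₂=(a−b·0.162)/D = (1.605166−11.060654·0.162)/24.699677 = -0.007557
w* = 0.152998·g + -0.007557·h:
  w_0 = 0.152998·-0.0838 + -0.007557·4.9605 = -0.0503  (Unilever)
  w_1 = 0.152998·2.1581 + -0.007557·16.1511 = 0.2081  (Lockheed)
  w_2 = 0.152998·3.8694 + -0.007557·29.2457 = 0.3710  (Honeywell)
  w_3 = 0.152998·5.4505 + -0.007557·30.6094 = 0.6026  (Ford)
  w_4 = 0.152998·-0.6477 + -0.007557·4.2911 = -0.1315  (GE)
  w_5 = 0.152998·0.3142 + -0.007557·6.3451 = 0.0001  (Merck)
Σw_i=1.0000  μᵀw=0.1620
σ²=wᵀΣw=λ₁·μ_p+λ₂ = 0.152998·0.162 + -0.007557 = 0.017229 ≈ 0.0172

0.0172


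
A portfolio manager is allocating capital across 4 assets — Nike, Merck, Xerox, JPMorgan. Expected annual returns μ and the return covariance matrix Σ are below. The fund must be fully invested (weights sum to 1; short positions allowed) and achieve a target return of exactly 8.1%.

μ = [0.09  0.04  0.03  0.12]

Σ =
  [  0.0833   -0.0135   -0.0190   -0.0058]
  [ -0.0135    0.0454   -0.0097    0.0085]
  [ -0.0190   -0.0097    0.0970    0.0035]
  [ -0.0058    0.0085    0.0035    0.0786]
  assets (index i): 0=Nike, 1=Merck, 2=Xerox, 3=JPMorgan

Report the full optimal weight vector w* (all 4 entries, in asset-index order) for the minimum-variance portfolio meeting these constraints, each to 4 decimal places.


x=Σ⁻¹μ = [1.5330  1.2045  0.6766  1.4795]
y=Σ⁻¹𝟙 = [21.5273  30.1713  17.1720  10.2837]
a=μᵀx=0.383980  b=𝟙ᵀx=4.893519  c=𝟙ᵀy=79.154368  D=ac−b²=6.447148
λ₁=(c·0.081−b)/D = (79.154368·0.081−4.893519)/6.447148 = 0.235451
λ₂=(a−b·0.081)/D = (0.383980−4.893519·0.081)/6.447148 = -0.001923
w* = 0.235451·x + -0.001923·y:
  w_0 = 0.235451·1.5330 + -0.001923·21.5273 = 0.3196  (Nike)
  w_1 = 0.235451·1.2045 + -0.001923·30.1713 = 0.2256  (Merck)
  w_2 = 0.235451·0.6766 + -0.001923·17.1720 = 0.1263  (Xerox)
  w_3 = 0.235451·1.4795 + -0.001923·10.2837 = 0.3286  (JPMorgan)
Σw_i=1.0000  μᵀw=0.0810
σ²=wᵀΣw=λ₁·μ_p+λ₂ = 0.235451·0.081 + -0.001923 = 0.017149 ≈ 0.0171

0.3196  0.2256  0.1263  0.3286


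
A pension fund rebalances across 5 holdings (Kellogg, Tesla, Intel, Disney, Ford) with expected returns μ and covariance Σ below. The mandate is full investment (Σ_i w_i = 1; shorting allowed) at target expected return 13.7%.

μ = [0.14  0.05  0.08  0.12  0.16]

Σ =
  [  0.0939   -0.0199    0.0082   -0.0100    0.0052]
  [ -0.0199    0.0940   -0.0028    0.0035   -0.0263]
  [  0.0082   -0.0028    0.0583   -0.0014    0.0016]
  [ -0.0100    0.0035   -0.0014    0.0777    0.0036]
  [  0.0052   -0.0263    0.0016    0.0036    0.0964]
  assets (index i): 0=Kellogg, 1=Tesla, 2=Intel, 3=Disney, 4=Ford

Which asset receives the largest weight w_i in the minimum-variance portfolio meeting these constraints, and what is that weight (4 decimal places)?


p=Σ⁻¹μ = [1.7560  1.3998  1.1807  1.6422  1.8660]
q=Σ⁻¹𝟙 = [13.6009  17.2939  16.0215  13.5006  13.5878]
a=μᵀp=0.905909  b=𝟙ᵀp=7.844662  c=𝟙ᵀq=74.004706  D=ac−b²=5.502784
λ₁=(c·0.137−b)/D = (74.004706·0.137−7.844662)/5.502784 = 0.416877
λ₂=(a−b·0.137)/D = (0.905909−7.844662·0.137)/5.502784 = -0.030677
w* = 0.416877·p + -0.030677·q:
  w_0 = 0.416877·1.7560 + -0.030677·13.6009 = 0.3148  (Kellogg)
  w_1 = 0.416877·1.3998 + -0.030677·17.2939 = 0.0530  (Tesla)
  w_2 = 0.416877·1.1807 + -0.030677·16.0215 = 0.0007  (Intel)
  w_3 = 0.416877·1.6422 + -0.030677·13.5006 = 0.2704  (Disney)
  w_4 = 0.416877·1.8660 + -0.030677·13.5878 = 0.3611  (Ford)
Σw_i=1.0000  μᵀw=0.1370
σ²=wᵀΣw=λ₁·μ_p+λ₂ = 0.416877·0.137 + -0.030677 = 0.026435 ≈ 0.0264

Ford (0.3611)


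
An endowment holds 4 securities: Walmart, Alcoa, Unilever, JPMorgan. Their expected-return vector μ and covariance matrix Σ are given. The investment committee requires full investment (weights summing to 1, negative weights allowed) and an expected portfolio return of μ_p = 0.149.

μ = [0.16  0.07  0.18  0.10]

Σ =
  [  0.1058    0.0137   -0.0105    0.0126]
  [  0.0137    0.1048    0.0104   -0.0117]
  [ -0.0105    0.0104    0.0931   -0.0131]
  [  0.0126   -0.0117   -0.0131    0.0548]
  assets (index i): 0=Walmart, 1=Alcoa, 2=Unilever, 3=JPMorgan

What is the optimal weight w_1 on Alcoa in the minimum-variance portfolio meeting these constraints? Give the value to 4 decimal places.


0.0197

g=Σ⁻¹μ = [1.4238  0.4907  2.3434  2.1624]
h=Σ⁻¹𝟙 = [6.9148  9.7491  13.5237  21.9726]
a=μᵀg=0.900215  b=𝟙ᵀg=6.420320  c=𝟙ᵀh=52.160107  D=ac−b²=5.734794
λ₁=(c·0.149−b)/D = (52.160107·0.149−6.420320)/5.734794 = 0.235673
λ₂=(a−b·0.149)/D = (0.900215−6.420320·0.149)/5.734794 = -0.009837
w* = 0.235673·g + -0.009837·h:
  w_0 = 0.235673·1.4238 + -0.009837·6.9148 = 0.2675  (Walmart)
  w_1 = 0.235673·0.4907 + -0.009837·9.7491 = 0.0197  (Alcoa)
  w_2 = 0.235673·2.3434 + -0.009837·13.5237 = 0.4193  (Unilever)
  w_3 = 0.235673·2.1624 + -0.009837·21.9726 = 0.2935  (JPMorgan)
Σw_i=1.0000  μᵀw=0.1490
σ²=wᵀΣw=λ₁·μ_p+λ₂ = 0.235673·0.149 + -0.009837 = 0.025278 ≈ 0.0253


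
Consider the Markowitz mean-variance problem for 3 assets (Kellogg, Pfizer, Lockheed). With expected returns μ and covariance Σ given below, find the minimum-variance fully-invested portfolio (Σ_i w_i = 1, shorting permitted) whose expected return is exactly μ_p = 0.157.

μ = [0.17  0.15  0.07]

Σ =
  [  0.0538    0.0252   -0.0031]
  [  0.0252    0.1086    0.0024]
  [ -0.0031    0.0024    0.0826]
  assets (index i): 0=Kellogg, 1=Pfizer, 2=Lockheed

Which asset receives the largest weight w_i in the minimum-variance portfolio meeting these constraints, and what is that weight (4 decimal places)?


Kellogg (0.7432)

g=Σ⁻¹μ = [2.8907  0.6898  0.9359]
h=Σ⁻¹𝟙 = [16.9757  4.9906  12.5986]
a=μᵀg=0.660396  b=𝟙ᵀg=4.516361  c=𝟙ᵀh=34.564917  D=ac−b²=2.429004
λ₁=(c·0.157−b)/D = (34.564917·0.157−4.516361)/2.429004 = 0.374775
λ₂=(a−b·0.157)/D = (0.660396−4.516361·0.157)/2.429004 = -0.020038
w* = 0.374775·g + -0.020038·h:
  w_0 = 0.374775·2.8907 + -0.020038·16.9757 = 0.7432  (Kellogg)
  w_1 = 0.374775·0.6898 + -0.020038·4.9906 = 0.1585  (Pfizer)
  w_2 = 0.374775·0.9359 + -0.020038·12.5986 = 0.0983  (Lockheed)
Σw_i=1.0000  μᵀw=0.1570
σ²=wᵀΣw=λ₁·μ_p+λ₂ = 0.374775·0.157 + -0.020038 = 0.038801 ≈ 0.0388


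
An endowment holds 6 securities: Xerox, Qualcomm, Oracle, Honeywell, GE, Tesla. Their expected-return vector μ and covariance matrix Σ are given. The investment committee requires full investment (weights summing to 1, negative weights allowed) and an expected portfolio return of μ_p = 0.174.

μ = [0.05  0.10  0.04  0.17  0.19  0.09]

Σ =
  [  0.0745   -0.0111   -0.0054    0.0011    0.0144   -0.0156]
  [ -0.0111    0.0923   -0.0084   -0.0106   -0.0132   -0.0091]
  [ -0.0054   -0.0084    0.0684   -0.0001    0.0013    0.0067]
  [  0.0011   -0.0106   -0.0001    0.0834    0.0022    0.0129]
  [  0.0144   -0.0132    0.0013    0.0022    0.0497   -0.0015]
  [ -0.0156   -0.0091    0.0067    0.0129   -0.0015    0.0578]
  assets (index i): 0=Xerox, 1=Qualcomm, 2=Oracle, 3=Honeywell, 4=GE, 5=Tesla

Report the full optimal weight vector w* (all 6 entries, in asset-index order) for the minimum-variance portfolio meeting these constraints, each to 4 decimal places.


u=Σ⁻¹μ = [0.5525  2.1955  0.6596  1.9451  4.1924  1.6501]
v=Σ⁻¹𝟙 = [18.1939  20.7194  16.0996  10.5026  20.1237  21.7856]
a=μᵀu=1.549298  b=𝟙ᵀu=11.195257  c=𝟙ᵀv=107.424724  D=ac−b²=41.099131
λ₁=(c·0.174−b)/D = (107.424724·0.174−11.195257)/41.099131 = 0.182404
λ₂=(a−b·0.174)/D = (1.549298−11.195257·0.174)/41.099131 = -0.009700
w* = 0.182404·u + -0.009700·v:
  w_0 = 0.182404·0.5525 + -0.009700·18.1939 = -0.0757  (Xerox)
  w_1 = 0.182404·2.1955 + -0.009700·20.7194 = 0.1995  (Qualcomm)
  w_2 = 0.182404·0.6596 + -0.009700·16.0996 = -0.0359  (Oracle)
  w_3 = 0.182404·1.9451 + -0.009700·10.5026 = 0.2529  (Honeywell)
  w_4 = 0.182404·4.1924 + -0.009700·20.1237 = 0.5695  (GE)
  w_5 = 0.182404·1.6501 + -0.009700·21.7856 = 0.0897  (Tesla)
Σw_i=1.0000  μᵀw=0.1740
σ²=wᵀΣw=λ₁·μ_p+λ₂ = 0.182404·0.174 + -0.009700 = 0.022038 ≈ 0.0220

-0.0757  0.1995  -0.0359  0.2529  0.5695  0.0897


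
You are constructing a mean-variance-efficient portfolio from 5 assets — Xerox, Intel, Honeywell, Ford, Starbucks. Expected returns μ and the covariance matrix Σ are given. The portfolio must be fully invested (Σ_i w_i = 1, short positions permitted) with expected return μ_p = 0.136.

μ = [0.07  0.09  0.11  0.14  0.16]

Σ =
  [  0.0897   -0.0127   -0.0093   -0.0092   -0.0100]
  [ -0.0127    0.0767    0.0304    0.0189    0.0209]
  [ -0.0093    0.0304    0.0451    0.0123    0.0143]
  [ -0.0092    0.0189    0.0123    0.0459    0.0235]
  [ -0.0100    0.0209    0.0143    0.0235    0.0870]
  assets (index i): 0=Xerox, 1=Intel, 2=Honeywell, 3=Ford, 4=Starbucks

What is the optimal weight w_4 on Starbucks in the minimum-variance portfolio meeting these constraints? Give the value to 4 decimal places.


0.2729

x=Σ⁻¹μ = [1.3051  -0.2313  1.8760  2.3387  1.1046]
y=Σ⁻¹𝟙 = [15.6526  3.4644  16.9587  16.2469  5.2852]
a=μᵀx=0.781056  b=𝟙ᵀx=6.393126  c=𝟙ᵀy=57.607731  D=ac−b²=4.122789
λ₁=(c·0.136−b)/D = (57.607731·0.136−6.393126)/4.122789 = 0.349648
λ₂=(a−b·0.136)/D = (0.781056−6.393126·0.136)/4.122789 = -0.021444
w* = 0.349648·x + -0.021444·y:
  w_0 = 0.349648·1.3051 + -0.021444·15.6526 = 0.1207  (Xerox)
  w_1 = 0.349648·-0.2313 + -0.021444·3.4644 = -0.1552  (Intel)
  w_2 = 0.349648·1.8760 + -0.021444·16.9587 = 0.2923  (Honeywell)
  w_3 = 0.349648·2.3387 + -0.021444·16.2469 = 0.4693  (Ford)
  w_4 = 0.349648·1.1046 + -0.021444·5.2852 = 0.2729  (Starbucks)
Σw_i=1.0000  μᵀw=0.1360
σ²=wᵀΣw=λ₁·μ_p+λ₂ = 0.349648·0.136 + -0.021444 = 0.026108 ≈ 0.0261


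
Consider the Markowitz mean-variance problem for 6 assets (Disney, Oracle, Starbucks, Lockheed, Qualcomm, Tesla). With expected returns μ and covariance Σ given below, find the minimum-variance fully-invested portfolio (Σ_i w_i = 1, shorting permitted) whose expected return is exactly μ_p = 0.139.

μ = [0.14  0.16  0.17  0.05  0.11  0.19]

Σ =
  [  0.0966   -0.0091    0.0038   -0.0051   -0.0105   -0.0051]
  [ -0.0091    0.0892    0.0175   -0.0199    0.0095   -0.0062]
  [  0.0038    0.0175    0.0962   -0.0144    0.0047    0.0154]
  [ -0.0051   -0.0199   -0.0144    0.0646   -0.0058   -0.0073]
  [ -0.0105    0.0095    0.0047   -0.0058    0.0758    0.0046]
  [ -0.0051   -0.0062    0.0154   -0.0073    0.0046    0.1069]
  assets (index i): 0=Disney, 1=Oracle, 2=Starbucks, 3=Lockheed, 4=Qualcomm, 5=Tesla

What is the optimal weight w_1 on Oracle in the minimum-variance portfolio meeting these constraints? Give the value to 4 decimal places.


0.2122

x=Σ⁻¹μ = [1.9850  2.2337  1.2416  2.2398  1.4244  1.9144]
y=Σ⁻¹𝟙 = [15.0304  16.1833  8.3050  26.0062  14.0548  10.9849]
a=μᵀx=1.478776  b=𝟙ᵀx=11.038905  c=𝟙ᵀy=90.564613  D=ac−b²=12.067342
λ₁=(c·0.139−b)/D = (90.564613·0.139−11.038905)/12.067342 = 0.128411
λ₂=(a−b·0.139)/D = (1.478776−11.038905·0.139)/12.067342 = -0.004610
w* = 0.128411·x + -0.004610·y:
  w_0 = 0.128411·1.9850 + -0.004610·15.0304 = 0.1856  (Disney)
  w_1 = 0.128411·2.2337 + -0.004610·16.1833 = 0.2122  (Oracle)
  w_2 = 0.128411·1.2416 + -0.004610·8.3050 = 0.1212  (Starbucks)
  w_3 = 0.128411·2.2398 + -0.004610·26.0062 = 0.1677  (Lockheed)
  w_4 = 0.128411·1.4244 + -0.004610·14.0548 = 0.1181  (Qualcomm)
  w_5 = 0.128411·1.9144 + -0.004610·10.9849 = 0.1952  (Tesla)
Σw_i=1.0000  μᵀw=0.1390
σ²=wᵀΣw=λ₁·μ_p+λ₂ = 0.128411·0.139 + -0.004610 = 0.013239 ≈ 0.0132
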